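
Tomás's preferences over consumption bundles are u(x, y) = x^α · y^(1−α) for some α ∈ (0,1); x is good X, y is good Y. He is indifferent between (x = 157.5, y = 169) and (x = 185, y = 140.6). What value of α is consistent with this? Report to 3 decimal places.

Indifference: 157.5^α · 169^(1−α) = 185^α · 140.6^(1−α).
Taking logs: α·ln 157.5 + (1−α)·ln 169 = α·ln 185 + (1−α)·ln 140.6, i.e. α·-0.160930 = (1−α)·-0.183980.
With A = -0.160930 and B = -0.183980: α·A = (1−α)·B, so α = B/(A+B) = -0.183980/-0.344910 ≈ 0.533.

α ≈ 0.533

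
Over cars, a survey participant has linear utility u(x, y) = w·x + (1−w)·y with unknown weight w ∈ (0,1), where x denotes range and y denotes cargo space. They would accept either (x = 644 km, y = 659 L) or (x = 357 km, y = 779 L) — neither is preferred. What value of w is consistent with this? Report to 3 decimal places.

Indifference: w·644 + (1−w)·659 = w·357 + (1−w)·779.
w·(644−357) = (1−w)·(779−659), i.e. w·287 = (1−w)·120.
Hence w = 120/(287+120) = 120/407 = 0.295.

w = 0.295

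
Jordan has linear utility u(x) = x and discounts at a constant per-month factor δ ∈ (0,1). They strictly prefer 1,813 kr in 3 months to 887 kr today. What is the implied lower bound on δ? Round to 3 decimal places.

Under u(x) = x this choice says 887 < δ^3·1813.
Dividing by 1813: δ^3 > 0.48924. Both sides are positive, so the cube root keeps the direction.
δ > (887/1813)^(1/3) ≈ 0.788.

δ > 0.788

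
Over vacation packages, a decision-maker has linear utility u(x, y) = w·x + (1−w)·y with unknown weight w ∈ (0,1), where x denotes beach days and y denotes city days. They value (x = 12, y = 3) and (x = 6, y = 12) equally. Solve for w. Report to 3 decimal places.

u(12,3) = u(6,12) means w·12 + (1−w)·3 = w·6 + (1−w)·12.
Collecting terms: w·6 = (1−w)·9.
So w/(1−w) = 9/6 = 1.5000, giving w = 9/(6+9) = 0.600.

w = 0.600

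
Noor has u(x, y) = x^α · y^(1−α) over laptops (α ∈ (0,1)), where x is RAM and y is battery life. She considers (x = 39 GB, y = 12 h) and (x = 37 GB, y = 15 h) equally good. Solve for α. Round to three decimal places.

α ≈ 0.809

Indifference: 39^α · 12^(1−α) = 37^α · 15^(1−α).
Taking logs: α·ln 39 + (1−α)·ln 12 = α·ln 37 + (1−α)·ln 15, i.e. α·0.052644 = (1−α)·0.223144.
So α/(1−α) = (0.223144)/(0.052644) = 4.238736, and α = 4.238736/5.238736 ≈ 0.809.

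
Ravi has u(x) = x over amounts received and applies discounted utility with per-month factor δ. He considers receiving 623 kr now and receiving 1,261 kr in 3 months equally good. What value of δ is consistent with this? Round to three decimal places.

Indifference means u(623) = δ^3 · u(1261), so δ^3 = u(623)/u(1261).
With u(x) = x: δ^3 = 623/1261 = 0.49405.
Taking the cube root: δ = 0.49405^(1/3) ≈ 0.791.

δ ≈ 0.791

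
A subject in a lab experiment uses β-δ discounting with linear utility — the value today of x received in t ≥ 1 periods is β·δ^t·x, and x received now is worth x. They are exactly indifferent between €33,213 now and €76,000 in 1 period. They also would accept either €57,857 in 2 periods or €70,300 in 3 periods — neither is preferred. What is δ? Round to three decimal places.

δ ≈ 0.823

Both payoffs in the second observation are in the future, so β drops out: δ^2·57857 = δ^3·70300 ⇒ δ = 57857/70300 = 0.82300.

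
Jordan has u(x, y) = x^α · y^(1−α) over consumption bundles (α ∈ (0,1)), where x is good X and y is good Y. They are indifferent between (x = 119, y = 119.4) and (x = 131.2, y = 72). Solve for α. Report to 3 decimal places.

The Cobb–Douglas utilities coincide, so 119^α·119.4^(1−α) = 131.2^α·72^(1−α).
Rearrange to (119/131.2)^α = (72/119.4)^(1−α) and take logs: α·-0.097599 = (1−α)·-0.505813.
With A = -0.097599 and B = -0.505813: α·A = (1−α)·B, so α = B/(A+B) = -0.505813/-0.603412 ≈ 0.838.

α ≈ 0.838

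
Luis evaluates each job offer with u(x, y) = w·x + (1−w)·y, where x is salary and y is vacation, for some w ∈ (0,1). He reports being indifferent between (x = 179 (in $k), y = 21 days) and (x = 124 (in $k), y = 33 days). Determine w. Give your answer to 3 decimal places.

Indifference: w·179 + (1−w)·21 = w·124 + (1−w)·33.
Rearranging, 55·w − 12·(1−w) = 0.
So w/(1−w) = 12/55 = 0.2182, giving w = 12/(55+12) = 0.179.

w = 0.179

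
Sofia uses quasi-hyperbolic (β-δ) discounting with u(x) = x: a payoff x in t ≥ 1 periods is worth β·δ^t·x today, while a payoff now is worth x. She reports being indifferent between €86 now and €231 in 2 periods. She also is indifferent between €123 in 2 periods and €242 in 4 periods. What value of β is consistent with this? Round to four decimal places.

β ≈ 0.7325

Both payoffs in the second observation are in the future, so β drops out: δ^2·123 = δ^4·242 ⇒ δ^2 = 123/242 = 0.50826, so δ = 0.71293.
Substituting δ into 86 = β·δ^2·231: β = 86/(117.409) ≈ 0.7325.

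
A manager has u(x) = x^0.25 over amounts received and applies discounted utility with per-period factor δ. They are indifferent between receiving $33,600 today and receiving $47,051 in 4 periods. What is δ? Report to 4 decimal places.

δ ≈ 0.9792

Equating discounted utilities: u(33600) = δ^4·u(47051) ⇒ δ^4 = u(33600)/u(47051).
With u(x) = x^0.25: δ^4 = 33600^0.25/47051^0.25 = (33600/47051)^0.25 = 0.91927.
So δ = 0.91927^(1/4) ≈ 0.9792.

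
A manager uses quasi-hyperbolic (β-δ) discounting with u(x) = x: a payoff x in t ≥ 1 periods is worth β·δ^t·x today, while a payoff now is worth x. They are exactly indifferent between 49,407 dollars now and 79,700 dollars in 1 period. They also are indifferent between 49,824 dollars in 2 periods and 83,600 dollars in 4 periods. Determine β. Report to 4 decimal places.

β ≈ 0.8030

Both payoffs in the second observation are in the future, so β drops out: δ^2·49824 = δ^4·83600 ⇒ δ^2 = 49824/83600 = 0.59598, so δ = 0.77200.
Now use the now-vs-future pair: 49407 = β·δ·79700 gives β = 49407/(0.77200·79700) ≈ 0.8030.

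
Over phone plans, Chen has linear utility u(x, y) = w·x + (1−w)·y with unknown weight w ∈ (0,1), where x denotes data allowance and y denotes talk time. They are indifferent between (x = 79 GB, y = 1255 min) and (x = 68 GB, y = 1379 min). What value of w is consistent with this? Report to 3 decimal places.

w = 0.919

Indifference: w·79 + (1−w)·1255 = w·68 + (1−w)·1379.
Collecting terms: w·11 = (1−w)·124.
Hence w = 124/(11+124) = 124/135 = 0.919.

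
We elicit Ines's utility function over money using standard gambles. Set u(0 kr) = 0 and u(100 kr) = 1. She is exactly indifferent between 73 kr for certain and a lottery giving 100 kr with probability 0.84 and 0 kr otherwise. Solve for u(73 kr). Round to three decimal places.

0.840

By the standard-gamble method, u(73 kr) is just the indifference probability on the best outcome: 0.84.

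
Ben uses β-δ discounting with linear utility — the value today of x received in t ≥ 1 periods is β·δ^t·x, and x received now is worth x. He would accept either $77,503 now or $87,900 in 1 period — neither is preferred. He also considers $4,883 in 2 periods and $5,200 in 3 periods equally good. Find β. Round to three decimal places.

The second indifference involves only future payoffs, so β cancels: β·δ^2·4883 = β·δ^3·5200, giving δ = 4883/5200 = 0.93904.
Now use the now-vs-future pair: 77503 = β·δ·87900 gives β = 77503/(0.93904·87900) ≈ 0.939.

β ≈ 0.939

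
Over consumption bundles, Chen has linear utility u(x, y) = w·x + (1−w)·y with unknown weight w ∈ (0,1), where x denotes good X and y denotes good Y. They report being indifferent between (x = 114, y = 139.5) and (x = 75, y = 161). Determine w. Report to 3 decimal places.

w = 0.355

Equating utilities: w·114 + (1−w)·139.5 = w·75 + (1−w)·161.
w·(114−75) = (1−w)·(161−139.5), i.e. w·39 = (1−w)·21.5.
So w/(1−w) = 21.5/39 = 0.5513, giving w = 21.5/(39+21.5) = 0.355.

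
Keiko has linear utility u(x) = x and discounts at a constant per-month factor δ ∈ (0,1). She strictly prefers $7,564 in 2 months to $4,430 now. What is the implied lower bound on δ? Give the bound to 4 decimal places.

Comparing present values: 4430 < δ^2·7564.
Hence δ^2 > 4430/7564 = 0.58567, and x ↦ x^(1/2) is increasing on (0,∞).
δ > 0.58567^(1/2) = 0.7653.

δ > 0.7653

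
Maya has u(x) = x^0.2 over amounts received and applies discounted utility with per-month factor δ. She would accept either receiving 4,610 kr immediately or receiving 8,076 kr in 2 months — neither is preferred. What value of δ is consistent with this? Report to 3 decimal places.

The payoff in 2 months is discounted by δ^2, so u(4610) = δ^2·u(8076) and δ^2 = u(4610)/u(8076).
With u(x) = x^0.2: δ^2 = 4610^0.2/8076^0.2 = (4610/8076)^0.2 = 0.89392.
Taking the square root: δ = 0.89392^(1/2) ≈ 0.945.

δ ≈ 0.945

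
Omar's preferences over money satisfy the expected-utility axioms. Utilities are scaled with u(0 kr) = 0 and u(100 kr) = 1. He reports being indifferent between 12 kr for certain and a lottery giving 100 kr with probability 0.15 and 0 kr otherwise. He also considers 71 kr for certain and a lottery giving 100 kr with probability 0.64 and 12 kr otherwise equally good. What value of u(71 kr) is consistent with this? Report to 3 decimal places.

0.694

The first gamble pins u(12 kr): it must equal 0.15·1 + 0.85·0 = 0.15.
The second indifference gives u(71 kr) = 0.64·u(100 kr) + 0.36·u(12 kr) = 0.64·1.00 + 0.36·0.15 = 0.6940.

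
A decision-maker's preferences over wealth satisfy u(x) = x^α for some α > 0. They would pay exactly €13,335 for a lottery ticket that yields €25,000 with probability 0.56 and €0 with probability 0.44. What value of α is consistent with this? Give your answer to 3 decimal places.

EU(lottery) = 0.56·25000^α + 0.44·0 = 0.56·25000^α.
Indifference: 13335^α = 0.56·25000^α, so (13335/25000)^α = 0.56.
Take logs: α = ln 0.56 / ln(13335/25000) ≈ 0.92257.

α ≈ 0.923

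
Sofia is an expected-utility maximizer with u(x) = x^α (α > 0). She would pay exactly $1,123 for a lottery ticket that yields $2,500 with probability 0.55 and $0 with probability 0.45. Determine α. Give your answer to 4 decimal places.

α ≈ 0.7470

EU(lottery) = 0.55·2500^α + 0.45·0 = 0.55·2500^α.
Equating: 1123^α = 0.55·2500^α, i.e. 0.4492^α = 0.55.
Take logs: α = ln 0.55 / ln(1123/2500) ≈ 0.747028.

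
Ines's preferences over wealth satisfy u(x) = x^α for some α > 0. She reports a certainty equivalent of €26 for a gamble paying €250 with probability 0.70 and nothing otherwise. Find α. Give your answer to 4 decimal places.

α ≈ 0.1576

The lottery's expected utility is 0.70·u(250) + 0.30·u(0) = 0.70·250^α (since u(0) = 0 for α > 0).
Equating: 26^α = 0.70·250^α, i.e. 0.1040^α = 0.70.
Taking logs: α·ln(26/250) = ln(0.70), so α = -0.3566749 / -2.2633644 ≈ 0.1576.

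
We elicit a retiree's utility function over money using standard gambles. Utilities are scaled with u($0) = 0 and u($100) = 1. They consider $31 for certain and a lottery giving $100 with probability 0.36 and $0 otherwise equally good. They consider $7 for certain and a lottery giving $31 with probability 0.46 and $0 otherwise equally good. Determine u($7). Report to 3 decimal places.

0.166

First, u($31) = 0.36·u($100) + 0.64·u($0) = 0.36.
Chaining: u($7) = 0.46·0.36 + 0.54·0.00 = 0.1656.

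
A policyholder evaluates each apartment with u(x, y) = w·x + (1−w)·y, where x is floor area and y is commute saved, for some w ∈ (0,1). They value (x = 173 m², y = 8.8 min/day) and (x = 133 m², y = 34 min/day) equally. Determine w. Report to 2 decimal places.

Equating utilities: w·173 + (1−w)·8.8 = w·133 + (1−w)·34.
Collecting terms: w·40 = (1−w)·25.2.
The marginal rate of substitution is 25.2/40, so w = 25.2/(40+25.2) = 0.39.

w = 0.39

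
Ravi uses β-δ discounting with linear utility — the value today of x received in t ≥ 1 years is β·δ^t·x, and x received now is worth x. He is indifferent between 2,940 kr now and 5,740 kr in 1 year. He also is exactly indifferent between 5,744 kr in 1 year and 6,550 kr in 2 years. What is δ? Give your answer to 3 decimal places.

δ ≈ 0.877

From the later pair, β·δ^1·5744 = β·δ^2·6550; dividing through, δ = 5744/6550 = 0.87695.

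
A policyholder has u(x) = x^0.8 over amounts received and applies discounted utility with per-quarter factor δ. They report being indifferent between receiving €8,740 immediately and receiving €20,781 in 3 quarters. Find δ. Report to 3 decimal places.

δ ≈ 0.794

Equating discounted utilities: u(8740) = δ^3·u(20781) ⇒ δ^3 = u(8740)/u(20781).
With u(x) = x^0.8: δ^3 = 8740^0.8/20781^0.8 = (8740/20781)^0.8 = 0.50012.
Hence δ = (0.50012)^(1/3) = 0.79377.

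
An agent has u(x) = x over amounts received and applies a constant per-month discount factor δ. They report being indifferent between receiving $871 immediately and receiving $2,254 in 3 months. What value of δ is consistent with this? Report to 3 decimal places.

δ ≈ 0.728

The payoff in 3 months is discounted by δ^3, so u(871) = δ^3·u(2254) and δ^3 = u(871)/u(2254).
With u(x) = x: δ^3 = 871/2254 = 0.38642.
So δ = 0.38642^(1/3) ≈ 0.728.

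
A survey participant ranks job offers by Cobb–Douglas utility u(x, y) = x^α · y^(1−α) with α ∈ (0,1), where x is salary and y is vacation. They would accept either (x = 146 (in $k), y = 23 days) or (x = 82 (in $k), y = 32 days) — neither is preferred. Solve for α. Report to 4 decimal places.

α ≈ 0.3641

Set the two utilities equal: 146^α·23^(1−α) = 82^α·32^(1−α).
Taking logs: α·ln 146 + (1−α)·ln 23 = α·ln 82 + (1−α)·ln 32, i.e. α·0.5768874 = (1−α)·0.3302417.
With A = 0.5768874 and B = 0.3302417: α·A = (1−α)·B, so α = B/(A+B) = 0.3302417/0.9071291 ≈ 0.3641.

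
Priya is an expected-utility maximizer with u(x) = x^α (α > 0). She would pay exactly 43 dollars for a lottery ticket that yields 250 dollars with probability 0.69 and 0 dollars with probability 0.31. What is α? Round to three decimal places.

α ≈ 0.211

EU(lottery) = 0.69·250^α + 0.31·0 = 0.69·250^α.
Setting u(43) equal to that: 43^α = 0.69·250^α ⇒ (43/250)^α = 0.69.
α = ln(0.69) / ln(43/250) = -0.371064/-1.760261 ≈ 0.211.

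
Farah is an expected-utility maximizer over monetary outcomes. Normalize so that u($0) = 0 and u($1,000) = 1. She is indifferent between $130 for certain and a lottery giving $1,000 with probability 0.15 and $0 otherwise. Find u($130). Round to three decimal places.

u($130) equals the lottery's expected utility: 0.15·1 + 0.85·0 = 0.15.

0.150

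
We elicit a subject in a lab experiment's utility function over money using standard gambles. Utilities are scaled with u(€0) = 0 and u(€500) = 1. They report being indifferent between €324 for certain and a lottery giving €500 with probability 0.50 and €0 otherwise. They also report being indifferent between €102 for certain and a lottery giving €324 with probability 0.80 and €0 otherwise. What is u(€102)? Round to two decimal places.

0.40

First, u(€324) = 0.50·u(€500) + 0.50·u(€0) = 0.50.
The second indifference gives u(€102) = 0.80·u(€324) + 0.20·u(€0) = 0.80·0.50 + 0.20·0.00 = 0.4000.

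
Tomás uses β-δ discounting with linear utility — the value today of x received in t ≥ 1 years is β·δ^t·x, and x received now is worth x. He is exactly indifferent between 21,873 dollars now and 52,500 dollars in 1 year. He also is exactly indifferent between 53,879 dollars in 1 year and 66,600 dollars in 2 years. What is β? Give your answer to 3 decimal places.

From the later pair, β·δ^1·53879 = β·δ^2·66600; dividing through, δ = 53879/66600 = 0.80899.
Now use the now-vs-future pair: 21873 = β·δ·52500 gives β = 21873/(0.80899·52500) ≈ 0.515.

β ≈ 0.515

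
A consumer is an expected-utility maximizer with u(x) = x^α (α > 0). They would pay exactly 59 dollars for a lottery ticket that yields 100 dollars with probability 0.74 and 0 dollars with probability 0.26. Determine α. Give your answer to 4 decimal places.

Since u(0) = 0, the lottery's EU is 0.74·100^α.
Setting u(59) equal to that: 59^α = 0.74·100^α ⇒ (59/100)^α = 0.74.
α = ln(0.74) / ln(59/100) = -0.3011051/-0.5276327 ≈ 0.5707.

α ≈ 0.5707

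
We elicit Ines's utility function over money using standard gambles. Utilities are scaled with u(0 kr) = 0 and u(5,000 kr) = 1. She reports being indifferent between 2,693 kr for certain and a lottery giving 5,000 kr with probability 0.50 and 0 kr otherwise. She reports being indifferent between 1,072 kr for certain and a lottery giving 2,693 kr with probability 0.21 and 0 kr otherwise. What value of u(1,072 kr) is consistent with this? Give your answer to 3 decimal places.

0.105

The first gamble pins u(2,693 kr): it must equal 0.50·1 + 0.50·0 = 0.50.
Chaining: u(1,072 kr) = 0.21·0.50 + 0.79·0.00 = 0.1050.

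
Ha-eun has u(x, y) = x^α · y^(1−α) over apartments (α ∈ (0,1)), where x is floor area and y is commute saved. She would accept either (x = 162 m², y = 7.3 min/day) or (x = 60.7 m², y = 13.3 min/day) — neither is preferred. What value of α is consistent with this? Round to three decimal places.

α ≈ 0.379

Set the two utilities equal: 162^α·7.3^(1−α) = 60.7^α·13.3^(1−α).
Rearrange to (162/60.7)^α = (13.3/7.3)^(1−α) and take logs: α·0.981653 = (1−α)·0.599890.
So α/(1−α) = (0.599890)/(0.981653) = 0.611102, and α = 0.611102/1.611102 ≈ 0.379.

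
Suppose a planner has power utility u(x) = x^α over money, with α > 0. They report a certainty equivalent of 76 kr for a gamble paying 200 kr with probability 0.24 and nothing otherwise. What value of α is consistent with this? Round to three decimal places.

α ≈ 1.475

EU(lottery) = 0.24·200^α + 0.76·0 = 0.24·200^α.
Setting u(76) equal to that: 76^α = 0.24·200^α ⇒ (76/200)^α = 0.24.
Take logs: α = ln 0.24 / ln(76/200) ≈ 1.47493.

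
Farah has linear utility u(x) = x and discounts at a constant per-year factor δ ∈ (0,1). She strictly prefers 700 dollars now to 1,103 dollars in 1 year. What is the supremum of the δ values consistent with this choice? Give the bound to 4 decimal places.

δ < 0.6346

The preference means 700 > δ·1103.
Dividing through by 1103 gives δ < 0.63463.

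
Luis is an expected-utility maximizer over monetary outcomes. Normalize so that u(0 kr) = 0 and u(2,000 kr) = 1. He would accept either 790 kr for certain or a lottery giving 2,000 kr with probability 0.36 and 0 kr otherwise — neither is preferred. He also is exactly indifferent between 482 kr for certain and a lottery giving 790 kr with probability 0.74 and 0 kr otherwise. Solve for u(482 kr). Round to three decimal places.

0.266

The first gamble pins u(790 kr): it must equal 0.36·1 + 0.64·0 = 0.36.
Chaining: u(482 kr) = 0.74·0.36 + 0.26·0.00 = 0.2664.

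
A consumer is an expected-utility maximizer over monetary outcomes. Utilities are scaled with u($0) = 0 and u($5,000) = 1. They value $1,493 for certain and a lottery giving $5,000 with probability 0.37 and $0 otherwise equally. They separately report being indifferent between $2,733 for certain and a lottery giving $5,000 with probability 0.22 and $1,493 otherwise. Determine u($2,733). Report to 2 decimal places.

0.51

From the first indifference, u($1,493) = 0.37·u($5,000) + 0.63·u($0) = 0.37·1 + 0.63·0 = 0.37.
Chaining: u($2,733) = 0.22·1.00 + 0.78·0.37 = 0.5086.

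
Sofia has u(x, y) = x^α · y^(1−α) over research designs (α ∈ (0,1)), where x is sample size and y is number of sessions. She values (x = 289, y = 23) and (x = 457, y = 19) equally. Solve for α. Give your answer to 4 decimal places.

α ≈ 0.2942

Set the two utilities equal: 289^α·23^(1−α) = 457^α·19^(1−α).
(289/457)^α = (19/23)^(1−α); take logs: α·ln(289/457) = (1−α)·ln(19/23), i.e. α·-0.4582567 = (1−α)·-0.1910552.
Thus α·(-0.6493119) = -0.1910552, so α = -0.1910552/-0.6493119 ≈ 0.2942.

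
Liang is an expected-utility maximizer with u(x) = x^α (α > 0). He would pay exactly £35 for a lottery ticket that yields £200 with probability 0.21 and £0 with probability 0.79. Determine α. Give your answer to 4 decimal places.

Since u(0) = 0, the lottery's EU is 0.21·200^α.
Equating: 35^α = 0.21·200^α, i.e. 0.1750^α = 0.21.
α = ln(0.21) / ln(35/200) = -1.5606477/-1.7429693 ≈ 0.8954.

α ≈ 0.8954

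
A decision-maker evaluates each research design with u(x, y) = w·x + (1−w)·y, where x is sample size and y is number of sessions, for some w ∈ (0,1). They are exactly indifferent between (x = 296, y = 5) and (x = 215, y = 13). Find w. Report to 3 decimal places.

w = 0.090

Indifference: w·296 + (1−w)·5 = w·215 + (1−w)·13.
Rearranging, 81·w − 8·(1−w) = 0.
The marginal rate of substitution is 8/81, so w = 8/(81+8) = 0.090.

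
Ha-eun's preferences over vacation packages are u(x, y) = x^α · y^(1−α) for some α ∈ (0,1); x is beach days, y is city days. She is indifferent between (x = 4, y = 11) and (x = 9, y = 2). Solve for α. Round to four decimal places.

The Cobb–Douglas utilities coincide, so 4^α·11^(1−α) = 9^α·2^(1−α).
(4/9)^α = (2/11)^(1−α); take logs: α·ln(4/9) = (1−α)·ln(2/11), i.e. α·-0.8109302 = (1−α)·-1.7047481.
So α/(1−α) = (-1.7047481)/(-0.8109302) = 2.1022131, and α = 2.1022131/3.1022131 ≈ 0.6776.

α ≈ 0.6776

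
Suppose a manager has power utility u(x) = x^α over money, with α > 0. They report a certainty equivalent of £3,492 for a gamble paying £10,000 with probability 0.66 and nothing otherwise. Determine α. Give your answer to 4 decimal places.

EU(lottery) = 0.66·10000^α + 0.34·0 = 0.66·10000^α.
Setting u(3492) equal to that: 3492^α = 0.66·10000^α ⇒ (3492/10000)^α = 0.66.
Taking logs: α·ln(3492/10000) = ln(0.66), so α = -0.4155154 / -1.0521105 ≈ 0.3949.

α ≈ 0.3949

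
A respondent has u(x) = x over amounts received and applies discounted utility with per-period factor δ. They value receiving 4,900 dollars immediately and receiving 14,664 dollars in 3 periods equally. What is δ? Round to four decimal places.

δ ≈ 0.6939

The payoff in 3 periods is discounted by δ^3, so u(4900) = δ^3·u(14664) and δ^3 = u(4900)/u(14664).
With u(x) = x: δ^3 = 4900/14664 = 0.33415.
So δ = 0.33415^(1/3) ≈ 0.6939.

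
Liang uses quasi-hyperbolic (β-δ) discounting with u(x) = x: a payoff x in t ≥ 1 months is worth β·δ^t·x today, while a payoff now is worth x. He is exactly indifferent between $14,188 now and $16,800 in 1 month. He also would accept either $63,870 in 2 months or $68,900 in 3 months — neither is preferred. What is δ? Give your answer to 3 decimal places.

From the later pair, β·δ^2·63870 = β·δ^3·68900; dividing through, δ = 63870/68900 = 0.92700.

δ ≈ 0.927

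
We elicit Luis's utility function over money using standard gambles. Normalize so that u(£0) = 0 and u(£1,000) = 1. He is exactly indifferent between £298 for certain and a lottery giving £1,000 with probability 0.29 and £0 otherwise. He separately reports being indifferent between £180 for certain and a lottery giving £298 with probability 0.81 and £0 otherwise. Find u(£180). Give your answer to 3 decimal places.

The first gamble pins u(£298): it must equal 0.29·1 + 0.71·0 = 0.29.
Then u(£180) = 0.81·u(£298) + 0.19·u(£0) = 0.81·0.29 + 0.19·0.00 = 0.2349.

0.235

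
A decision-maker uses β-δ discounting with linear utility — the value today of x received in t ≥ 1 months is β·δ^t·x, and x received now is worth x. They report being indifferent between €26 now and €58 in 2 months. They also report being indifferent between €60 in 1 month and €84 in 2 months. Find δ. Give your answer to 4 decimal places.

The second indifference involves only future payoffs, so β cancels: β·δ^1·60 = β·δ^2·84, giving δ = 60/84 = 0.71429.

δ ≈ 0.7143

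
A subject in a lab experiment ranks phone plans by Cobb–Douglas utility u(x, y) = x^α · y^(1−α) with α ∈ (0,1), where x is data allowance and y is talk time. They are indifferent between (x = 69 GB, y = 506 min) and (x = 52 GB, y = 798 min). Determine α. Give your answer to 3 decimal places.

α ≈ 0.617

Indifference: 69^α · 506^(1−α) = 52^α · 798^(1−α).
(69/52)^α = (798/506)^(1−α); take logs: α·ln(69/52) = (1−α)·ln(798/506), i.e. α·0.282863 = (1−α)·0.455572.
With A = 0.282863 and B = 0.455572: α·A = (1−α)·B, so α = B/(A+B) = 0.455572/0.738435 ≈ 0.617.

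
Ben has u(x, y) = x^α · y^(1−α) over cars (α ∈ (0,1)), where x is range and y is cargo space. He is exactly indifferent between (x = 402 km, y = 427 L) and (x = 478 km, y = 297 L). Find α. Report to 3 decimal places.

Indifference: 402^α · 427^(1−α) = 478^α · 297^(1−α).
Rearrange to (402/478)^α = (297/427)^(1−α) and take logs: α·-0.173159 = (1−α)·-0.363052.
Thus α·(-0.536211) = -0.363052, so α = -0.363052/-0.536211 ≈ 0.677.

α ≈ 0.677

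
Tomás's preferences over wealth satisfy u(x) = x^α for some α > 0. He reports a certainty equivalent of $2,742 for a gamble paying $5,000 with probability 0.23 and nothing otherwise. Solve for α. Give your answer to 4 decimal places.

EU(lottery) = 0.23·5000^α + 0.77·0 = 0.23·5000^α.
Setting u(2742) equal to that: 2742^α = 0.23·5000^α ⇒ (2742/5000)^α = 0.23.
Taking logs: α·ln(2742/5000) = ln(0.23), so α = -1.4696760 / -0.6007503 ≈ 2.4464.

α ≈ 2.4464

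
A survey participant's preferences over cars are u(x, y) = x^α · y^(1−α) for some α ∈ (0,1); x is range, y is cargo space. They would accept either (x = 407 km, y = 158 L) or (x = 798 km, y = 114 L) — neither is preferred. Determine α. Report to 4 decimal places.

Set the two utilities equal: 407^α·158^(1−α) = 798^α·114^(1−α).
Taking logs: α·ln 407 + (1−α)·ln 158 = α·ln 798 + (1−α)·ln 114, i.e. α·-0.6732954 = (1−α)·-0.3263966.
Thus α·(-0.9996920) = -0.3263966, so α = -0.3263966/-0.9996920 ≈ 0.3265.

α ≈ 0.3265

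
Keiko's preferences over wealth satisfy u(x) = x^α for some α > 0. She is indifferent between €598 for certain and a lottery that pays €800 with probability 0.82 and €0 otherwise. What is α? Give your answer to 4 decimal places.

EU(lottery) = 0.82·800^α + 0.18·0 = 0.82·800^α.
Indifference: 598^α = 0.82·800^α, so (598/800)^α = 0.82.
Taking logs: α·ln(598/800) = ln(0.82), so α = -0.1984509 / -0.2910210 ≈ 0.6819.

α ≈ 0.6819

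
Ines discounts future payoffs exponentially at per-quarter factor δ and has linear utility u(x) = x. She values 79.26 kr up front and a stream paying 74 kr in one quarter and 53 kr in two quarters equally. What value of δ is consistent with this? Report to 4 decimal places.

δ ≈ 0.7100

The stream is worth 74δ + 53δ² today, so 74δ + 53δ² = 79.26.
That is, 53δ² + 74δ − 79.26 = 0, a quadratic in δ.
δ = (−74 + √(74² + 4·53·79.26)) / (2·53) = (−74 + √22279.12) / 106 ≈ 0.7100.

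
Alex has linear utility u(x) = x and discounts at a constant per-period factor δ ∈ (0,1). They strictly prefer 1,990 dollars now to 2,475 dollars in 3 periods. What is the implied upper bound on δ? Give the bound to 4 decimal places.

The preference means 1990 > δ^3·2475.
Dividing by 2475: δ^3 < 0.80404. Both sides are positive, so the cube root keeps the direction.
δ < (1990/2475)^(1/3) ≈ 0.9299.

δ < 0.9299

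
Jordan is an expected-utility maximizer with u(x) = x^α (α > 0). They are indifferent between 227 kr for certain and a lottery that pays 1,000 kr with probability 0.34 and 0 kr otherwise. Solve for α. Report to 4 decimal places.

α ≈ 0.7275

EU(lottery) = 0.34·1000^α + 0.66·0 = 0.34·1000^α.
Setting u(227) equal to that: 227^α = 0.34·1000^α ⇒ (227/1000)^α = 0.34.
Take logs: α = ln 0.34 / ln(227/1000) ≈ 0.727546.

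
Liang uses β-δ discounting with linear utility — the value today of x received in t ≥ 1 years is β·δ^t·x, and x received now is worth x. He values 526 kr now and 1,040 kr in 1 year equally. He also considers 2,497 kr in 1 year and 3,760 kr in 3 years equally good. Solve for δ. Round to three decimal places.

δ ≈ 0.815

From the later pair, β·δ^1·2497 = β·δ^3·3760; dividing through, δ^2 = 2497/3760 = 0.66410, so δ = 0.81492.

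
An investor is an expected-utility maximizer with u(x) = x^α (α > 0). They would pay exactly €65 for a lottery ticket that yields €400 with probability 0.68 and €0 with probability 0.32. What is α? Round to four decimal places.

Since u(0) = 0, the lottery's EU is 0.68·400^α.
Indifference: 65^α = 0.68·400^α, so (65/400)^α = 0.68.
α = ln(0.68) / ln(65/400) = -0.3856625/-1.8170773 ≈ 0.2122.

α ≈ 0.2122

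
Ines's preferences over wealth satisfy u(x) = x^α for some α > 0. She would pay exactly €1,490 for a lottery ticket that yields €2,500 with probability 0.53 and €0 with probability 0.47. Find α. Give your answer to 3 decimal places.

α ≈ 1.227

The lottery's expected utility is 0.53·u(2500) + 0.47·u(0) = 0.53·2500^α (since u(0) = 0 for α > 0).
Setting u(1490) equal to that: 1490^α = 0.53·2500^α ⇒ (1490/2500)^α = 0.53.
Take logs: α = ln 0.53 / ln(1490/2500) ≈ 1.22678.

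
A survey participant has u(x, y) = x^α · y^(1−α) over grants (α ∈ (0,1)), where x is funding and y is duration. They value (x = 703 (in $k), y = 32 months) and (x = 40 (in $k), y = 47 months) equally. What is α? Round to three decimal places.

Indifference: 703^α · 32^(1−α) = 40^α · 47^(1−α).
(703/40)^α = (47/32)^(1−α); take logs: α·ln(703/40) = (1−α)·ln(47/32), i.e. α·2.866477 = (1−α)·0.384412.
So α/(1−α) = (0.384412)/(2.866477) = 0.134106, and α = 0.134106/1.134106 ≈ 0.118.

α ≈ 0.118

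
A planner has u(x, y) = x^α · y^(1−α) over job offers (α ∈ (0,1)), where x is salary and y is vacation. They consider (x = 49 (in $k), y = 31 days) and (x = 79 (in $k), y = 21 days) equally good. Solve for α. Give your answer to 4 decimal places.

α ≈ 0.4492

Indifference: 49^α · 31^(1−α) = 79^α · 21^(1−α).
(49/79)^α = (21/31)^(1−α); take logs: α·ln(49/79) = (1−α)·ln(21/31), i.e. α·-0.4776276 = (1−α)·-0.3894648.
So α/(1−α) = (-0.3894648)/(-0.4776276) = 0.8154152, and α = 0.8154152/1.8154152 ≈ 0.4492.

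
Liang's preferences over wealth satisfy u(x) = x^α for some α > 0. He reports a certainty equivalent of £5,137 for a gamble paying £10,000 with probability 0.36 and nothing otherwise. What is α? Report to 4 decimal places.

α ≈ 1.5337

EU(lottery) = 0.36·10000^α + 0.64·0 = 0.36·10000^α.
Setting u(5137) equal to that: 5137^α = 0.36·10000^α ⇒ (5137/10000)^α = 0.36.
Taking logs: α·ln(5137/10000) = ln(0.36), so α = -1.0216512 / -0.6661158 ≈ 1.5337.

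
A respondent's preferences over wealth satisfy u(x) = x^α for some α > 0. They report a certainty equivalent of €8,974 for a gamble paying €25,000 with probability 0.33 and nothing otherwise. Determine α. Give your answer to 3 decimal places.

Since u(0) = 0, the lottery's EU is 0.33·25000^α.
Indifference: 8974^α = 0.33·25000^α, so (8974/25000)^α = 0.33.
α = ln(0.33) / ln(8974/25000) = -1.108663/-1.024544 ≈ 1.082.

α ≈ 1.082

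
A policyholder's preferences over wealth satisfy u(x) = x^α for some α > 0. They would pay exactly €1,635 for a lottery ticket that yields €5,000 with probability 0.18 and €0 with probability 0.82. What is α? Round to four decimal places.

Since u(0) = 0, the lottery's EU is 0.18·5000^α.
Setting u(1635) equal to that: 1635^α = 0.18·5000^α ⇒ (1635/5000)^α = 0.18.
α = ln(0.18) / ln(1635/5000) = -1.7147984/-1.1177951 ≈ 1.5341.

α ≈ 1.5341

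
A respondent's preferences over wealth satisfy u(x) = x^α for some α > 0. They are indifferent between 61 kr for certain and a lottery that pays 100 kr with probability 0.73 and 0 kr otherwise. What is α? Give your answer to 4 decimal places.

α ≈ 0.6367

EU(lottery) = 0.73·100^α + 0.27·0 = 0.73·100^α.
Equating: 61^α = 0.73·100^α, i.e. 0.6100^α = 0.73.
Take logs: α = ln 0.73 / ln(61/100) ≈ 0.636684.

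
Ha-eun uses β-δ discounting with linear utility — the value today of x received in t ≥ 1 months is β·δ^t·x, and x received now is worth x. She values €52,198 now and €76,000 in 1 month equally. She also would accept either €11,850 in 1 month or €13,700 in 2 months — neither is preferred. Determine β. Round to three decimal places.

β ≈ 0.794

Both payoffs in the second observation are in the future, so β drops out: δ^1·11850 = δ^2·13700 ⇒ δ = 11850/13700 = 0.86496.
The first indifference: 52198 = β·δ·76000, so β = 52198/(δ·76000) = 52198/(0.86496·76000) ≈ 0.794.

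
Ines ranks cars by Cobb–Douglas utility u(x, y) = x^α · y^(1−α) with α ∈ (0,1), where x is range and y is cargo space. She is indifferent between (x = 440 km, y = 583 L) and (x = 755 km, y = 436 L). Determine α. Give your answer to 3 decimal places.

α ≈ 0.350

Indifference: 440^α · 583^(1−α) = 755^α · 436^(1−α).
(440/755)^α = (436/583)^(1−α); take logs: α·ln(440/755) = (1−α)·ln(436/583), i.e. α·-0.539943 = (1−α)·-0.290545.
With A = -0.539943 and B = -0.290545: α·A = (1−α)·B, so α = B/(A+B) = -0.290545/-0.830488 ≈ 0.350.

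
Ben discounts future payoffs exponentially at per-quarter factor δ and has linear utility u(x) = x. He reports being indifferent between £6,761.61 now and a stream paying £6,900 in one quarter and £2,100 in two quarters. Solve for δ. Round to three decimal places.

δ ≈ 0.790

The stream is worth 6900δ + 2100δ² today, so 6900δ + 2100δ² = 6761.61.
So 2100δ² + 6900δ − 6761.61 = 0.
δ = (−6900 + √(6900² + 4·2100·6761.61)) / (2·2100) = (−6900 + √104407524.00) / 4200 ≈ 0.790.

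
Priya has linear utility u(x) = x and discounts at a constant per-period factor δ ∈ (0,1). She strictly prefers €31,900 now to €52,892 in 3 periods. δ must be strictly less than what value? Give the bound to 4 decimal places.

The preference means 31900 > δ^3·52892.
Dividing by 52892: δ^3 < 0.60312. Both sides are positive, so the cube root keeps the direction.
δ < (31900/52892)^(1/3) ≈ 0.8449.

δ < 0.8449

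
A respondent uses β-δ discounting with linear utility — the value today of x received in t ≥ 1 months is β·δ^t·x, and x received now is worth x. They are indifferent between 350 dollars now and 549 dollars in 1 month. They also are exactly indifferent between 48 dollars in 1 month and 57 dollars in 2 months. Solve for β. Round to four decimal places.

β ≈ 0.7571

The second indifference involves only future payoffs, so β cancels: β·δ^1·48 = β·δ^2·57, giving δ = 48/57 = 0.84211.
Substituting δ into 350 = β·δ·549: β = 350/(462.316) ≈ 0.7571.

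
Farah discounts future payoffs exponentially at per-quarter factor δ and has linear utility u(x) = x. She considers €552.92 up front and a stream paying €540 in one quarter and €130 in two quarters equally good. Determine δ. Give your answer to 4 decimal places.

δ ≈ 0.8500

Equating present values: 552.92 = 540δ + 130δ².
That is, 130δ² + 540δ − 552.92 = 0, a quadratic in δ.
By the quadratic formula (taking the positive root), δ = (−540 + √579118.40) / 260 ≈ 0.8500.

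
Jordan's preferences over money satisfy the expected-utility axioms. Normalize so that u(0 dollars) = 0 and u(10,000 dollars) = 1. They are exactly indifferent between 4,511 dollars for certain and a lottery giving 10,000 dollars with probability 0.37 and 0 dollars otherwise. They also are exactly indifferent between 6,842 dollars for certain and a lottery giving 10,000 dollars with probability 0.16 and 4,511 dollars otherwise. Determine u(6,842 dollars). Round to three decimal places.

0.471

From the first indifference, u(4,511 dollars) = 0.37·u(10,000 dollars) + 0.63·u(0 dollars) = 0.37·1 + 0.63·0 = 0.37.
Then u(6,842 dollars) = 0.16·u(10,000 dollars) + 0.84·u(4,511 dollars) = 0.16·1.00 + 0.84·0.37 = 0.4708.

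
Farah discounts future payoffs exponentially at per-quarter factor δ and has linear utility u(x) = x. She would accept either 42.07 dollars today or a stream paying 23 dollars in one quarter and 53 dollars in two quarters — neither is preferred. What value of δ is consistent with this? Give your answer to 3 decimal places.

Present value of the stream is 23·δ + 53·δ². Indifference gives 23δ + 53δ² = 42.07.
So 53δ² + 23δ − 42.07 = 0.
The positive root is δ = [−23 + √(23² + 4·53·42.07)] / (2·53) = (−23 + 97.200)/106 ≈ 0.700.

δ ≈ 0.700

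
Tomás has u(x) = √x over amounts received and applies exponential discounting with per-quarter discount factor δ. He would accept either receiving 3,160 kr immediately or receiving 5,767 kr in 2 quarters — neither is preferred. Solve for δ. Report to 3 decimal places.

Indifference means u(3160) = δ^2 · u(5767), so δ^2 = u(3160)/u(5767).
Since u(x) = √x, δ^2 = √(3160/5767) = 0.74023.
Hence δ = (0.74023)^(1/2) = 0.86037.

δ ≈ 0.860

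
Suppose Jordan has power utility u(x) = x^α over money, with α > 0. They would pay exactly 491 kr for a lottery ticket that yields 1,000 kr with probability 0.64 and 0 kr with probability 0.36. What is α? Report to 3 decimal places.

α ≈ 0.627

The lottery's expected utility is 0.64·u(1000) + 0.36·u(0) = 0.64·1000^α (since u(0) = 0 for α > 0).
Indifference: 491^α = 0.64·1000^α, so (491/1000)^α = 0.64.
α = ln(0.64) / ln(491/1000) = -0.446287/-0.711311 ≈ 0.627.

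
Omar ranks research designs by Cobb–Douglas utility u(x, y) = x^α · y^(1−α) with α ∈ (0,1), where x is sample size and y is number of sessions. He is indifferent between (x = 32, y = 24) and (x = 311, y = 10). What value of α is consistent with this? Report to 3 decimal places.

The Cobb–Douglas utilities coincide, so 32^α·24^(1−α) = 311^α·10^(1−α).
Rearrange to (32/311)^α = (10/24)^(1−α) and take logs: α·-2.274057 = (1−α)·-0.875469.
With A = -2.274057 and B = -0.875469: α·A = (1−α)·B, so α = B/(A+B) = -0.875469/-3.149526 ≈ 0.278.

α ≈ 0.278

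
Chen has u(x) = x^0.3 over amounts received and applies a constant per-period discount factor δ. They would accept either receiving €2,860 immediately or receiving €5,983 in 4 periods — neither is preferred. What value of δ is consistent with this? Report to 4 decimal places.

Indifference means u(2860) = δ^4 · u(5983), so δ^4 = u(2860)/u(5983).
With u(x) = x^0.3: δ^4 = 2860^0.3/5983^0.3 = (2860/5983)^0.3 = 0.80137.
So δ = 0.80137^(1/4) ≈ 0.9461.

δ ≈ 0.9461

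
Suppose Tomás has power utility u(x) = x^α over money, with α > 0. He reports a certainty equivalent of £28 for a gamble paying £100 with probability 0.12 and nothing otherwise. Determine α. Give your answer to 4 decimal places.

α ≈ 1.6656

EU(lottery) = 0.12·100^α + 0.88·0 = 0.12·100^α.
Setting u(28) equal to that: 28^α = 0.12·100^α ⇒ (28/100)^α = 0.12.
Taking logs: α·ln(28/100) = ln(0.12), so α = -2.1202635 / -1.2729657 ≈ 1.6656.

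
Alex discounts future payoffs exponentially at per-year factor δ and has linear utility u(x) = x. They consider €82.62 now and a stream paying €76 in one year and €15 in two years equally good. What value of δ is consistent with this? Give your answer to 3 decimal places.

δ ≈ 0.920

Present value of the stream is 76·δ + 15·δ². Indifference gives 76δ + 15δ² = 82.62.
Rearranged: 15δ² + 76δ − 82.62 = 0.
The positive root is δ = [−76 + √(76² + 4·15·82.62)] / (2·15) = (−76 + 103.601)/30 ≈ 0.920.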